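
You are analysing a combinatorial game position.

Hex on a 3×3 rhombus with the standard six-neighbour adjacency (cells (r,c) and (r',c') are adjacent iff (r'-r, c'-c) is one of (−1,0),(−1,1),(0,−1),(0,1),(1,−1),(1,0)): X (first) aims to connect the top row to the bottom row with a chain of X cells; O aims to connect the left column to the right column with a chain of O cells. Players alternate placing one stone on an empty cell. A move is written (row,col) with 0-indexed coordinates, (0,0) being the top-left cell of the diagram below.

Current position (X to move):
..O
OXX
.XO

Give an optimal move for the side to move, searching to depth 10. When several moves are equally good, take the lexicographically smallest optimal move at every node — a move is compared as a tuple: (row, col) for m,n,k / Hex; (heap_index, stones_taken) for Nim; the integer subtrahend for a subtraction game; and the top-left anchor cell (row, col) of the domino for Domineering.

ply 1, X at ..O/OXX/.XO | (0,0)=-1→X.O/OXX/.XO; (0,1)=+1→.XO/OXX/.XO*; (2,0)=-1→..O/OXX/XXO
ply 2: .XO/OXX/.XO is terminal -1 (O); from ..O/OXX/.XO depth 10

X's best at [..O/OXX/.XO]: (0,1)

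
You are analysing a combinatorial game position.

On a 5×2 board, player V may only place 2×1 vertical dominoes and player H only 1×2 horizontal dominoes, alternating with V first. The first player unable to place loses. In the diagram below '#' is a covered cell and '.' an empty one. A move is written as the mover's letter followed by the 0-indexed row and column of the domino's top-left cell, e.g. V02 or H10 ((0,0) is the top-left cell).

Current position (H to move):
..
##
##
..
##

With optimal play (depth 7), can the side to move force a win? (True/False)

p1 H@[../##/##/../##]: H00[##/##/##/../##]+1* H30[../##/##/##/##]+1
p2 V@[##/##/##/../##] terminal -1; root [../##/##/../##] d7

H winning at [../##/##/../##]: True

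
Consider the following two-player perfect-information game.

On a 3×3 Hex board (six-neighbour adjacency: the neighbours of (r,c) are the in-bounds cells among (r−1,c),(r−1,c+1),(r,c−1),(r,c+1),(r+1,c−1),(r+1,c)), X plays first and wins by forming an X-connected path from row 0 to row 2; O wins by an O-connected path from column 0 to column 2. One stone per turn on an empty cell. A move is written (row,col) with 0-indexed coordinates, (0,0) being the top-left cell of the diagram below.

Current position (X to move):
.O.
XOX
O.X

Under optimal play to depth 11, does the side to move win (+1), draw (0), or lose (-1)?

value(.O./XOX/O.X, X) = +1

p1 X@[.O./XOX/O.X]: (0,0)[XO./XOX/O.X]-1 (0,2)[.OX/XOX/O.X]+1* (2,1)[.O./XOX/OXX]-1
p2 O@[.OX/XOX/O.X] terminal -1; root [.O./XOX/O.X] d11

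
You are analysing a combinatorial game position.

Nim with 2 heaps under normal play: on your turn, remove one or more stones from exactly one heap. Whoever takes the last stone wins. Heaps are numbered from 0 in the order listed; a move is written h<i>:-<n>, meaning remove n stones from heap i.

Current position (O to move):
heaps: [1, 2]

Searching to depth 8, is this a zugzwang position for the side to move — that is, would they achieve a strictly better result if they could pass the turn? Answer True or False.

p1 O@[(1,2)]: h0:-1[(0,2)]-1 h1:-1[(1,1)]+1* h1:-2[(1,0)]-1
p2 X@[(1,1)]: h0:-1[(0,1)]-1* h1:-1[(1,0)]-1
p3 O@[(0,1)]: h1:-1[(0,0)]+1*
p4 X@[(0,0)] terminal -1; root [(1,2)] d8
suppose O passes — search the same position with X to move:
pass> p1 X@[(1,2)]: h0:-1[(0,2)]-1 h1:-1[(1,1)]+1* h1:-2[(1,0)]-1
pass> p2 O@[(1,1)]: h0:-1[(0,1)]-1* h1:-1[(1,0)]-1
pass> p3 X@[(0,1)]: h1:-1[(0,0)]+1*
pass> p4 O@[(0,0)] terminal -1; root [(1,2)] d8
for O: play +1, pass -1

zugzwang((1,2), O) = False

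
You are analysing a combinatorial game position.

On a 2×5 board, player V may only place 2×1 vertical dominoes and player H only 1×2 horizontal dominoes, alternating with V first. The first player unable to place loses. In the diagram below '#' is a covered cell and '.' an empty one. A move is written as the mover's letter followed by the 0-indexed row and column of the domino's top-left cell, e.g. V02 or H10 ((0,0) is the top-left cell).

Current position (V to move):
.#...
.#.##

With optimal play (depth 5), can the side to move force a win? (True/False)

V winning at [.#.../.#.##]: True

p1 V@[.#.../.#.##]: V00[##.../##.##]-1 V02[.##../.####]+1*
p2 H@[.##../.####]: H03[.####/.####]-1*
p3 V@[.####/.####]: V00[#####/#####]+1*
p4 H@[#####/#####] terminal -1; root [.#.../.#.##] d5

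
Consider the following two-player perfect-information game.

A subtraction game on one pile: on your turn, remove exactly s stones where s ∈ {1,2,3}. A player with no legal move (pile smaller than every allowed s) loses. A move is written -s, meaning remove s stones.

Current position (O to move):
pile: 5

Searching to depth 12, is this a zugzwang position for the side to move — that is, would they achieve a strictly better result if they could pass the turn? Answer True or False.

p1 O@[5]: -1[4]+1* -2[3]-1 -3[2]-1
p2 X@[4]: -1[3]-1* -2[2]-1 -3[1]-1
p3 O@[3]: -1[2]-1 -2[1]-1 -3[0]+1*
p4 X@[0] terminal -1; root [5] d12
if O skipped the turn, X would face:
~ p1 X@[5]: -1[4]+1* -2[3]-1 -3[2]-1
~ p2 O@[4]: -1[3]-1* -2[2]-1 -3[1]-1
~ p3 X@[3]: -1[2]-1 -2[1]-1 -3[0]+1*
~ p4 O@[0] terminal -1; root [5] d12
compare (O): move=+1 vs pass=-1

zugzwang(5, O) = False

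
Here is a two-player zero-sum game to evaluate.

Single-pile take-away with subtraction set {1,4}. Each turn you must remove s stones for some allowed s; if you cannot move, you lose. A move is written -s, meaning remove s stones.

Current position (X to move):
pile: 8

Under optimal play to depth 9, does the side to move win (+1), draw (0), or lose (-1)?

value(8, X) = +1

ply 1, X at 8 | -1=+1→7*; -4=-1→4
ply 2, O at 7 | -1=-1→6*; -4=-1→3
ply 3, X at 6 | -1=+1→5*; -4=+1→2
ply 4, O at 5 | -1=-1→4*; -4=-1→1
ply 5, X at 4 | -1=-1→3; -4=+1→0*
ply 6: 0 is terminal -1 (O); from 8 depth 9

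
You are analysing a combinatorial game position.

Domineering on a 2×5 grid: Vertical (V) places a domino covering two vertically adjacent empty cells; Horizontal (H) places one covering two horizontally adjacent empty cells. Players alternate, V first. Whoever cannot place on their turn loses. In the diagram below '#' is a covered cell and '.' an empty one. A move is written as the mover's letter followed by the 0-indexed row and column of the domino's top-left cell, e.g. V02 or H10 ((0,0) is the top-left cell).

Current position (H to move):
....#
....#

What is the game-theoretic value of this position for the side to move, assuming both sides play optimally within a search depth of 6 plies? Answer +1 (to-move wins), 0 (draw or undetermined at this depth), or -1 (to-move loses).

p1 H@[....#/....#]: H00[##..#/....#]-1 H01[.##.#/....#]+1* H02[..###/....#]-1 H10[....#/##..#]-1 H11[....#/.##.#]+1 H12[....#/..###]-1
p2 V@[.##.#/....#]: V00[###.#/#...#]-1* V03[.####/...##]-1
p3 H@[###.#/#...#]: H11[###.#/###.#]-1 H12[###.#/#.###]+1*
p4 V@[###.#/#.###] terminal -1; root [....#/....#] d6

value(....#/....#, H) = +1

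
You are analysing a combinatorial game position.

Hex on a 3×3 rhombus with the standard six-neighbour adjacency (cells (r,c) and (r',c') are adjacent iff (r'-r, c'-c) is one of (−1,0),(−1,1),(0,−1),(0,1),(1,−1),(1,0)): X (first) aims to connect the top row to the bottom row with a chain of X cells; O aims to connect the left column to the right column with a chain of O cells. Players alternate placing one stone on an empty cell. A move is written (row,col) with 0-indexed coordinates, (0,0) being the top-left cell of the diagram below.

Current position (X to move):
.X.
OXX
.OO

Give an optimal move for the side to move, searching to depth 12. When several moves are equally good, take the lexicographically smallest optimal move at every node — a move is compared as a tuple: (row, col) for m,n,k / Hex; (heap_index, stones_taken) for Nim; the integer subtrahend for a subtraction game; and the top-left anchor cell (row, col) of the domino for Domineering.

X's best at [.X./OXX/.OO]: (2,0)

[.X./OXX/.OO] X move#1: (0,0):-1/XX./OXX/.OO, (0,2):-1/.XX/OXX/.OO, (2,0):+1/.X./OXX/XOO*
[.X./OXX/XOO] end (terminal -1, O#2); searched .X./OXX/.OO to 12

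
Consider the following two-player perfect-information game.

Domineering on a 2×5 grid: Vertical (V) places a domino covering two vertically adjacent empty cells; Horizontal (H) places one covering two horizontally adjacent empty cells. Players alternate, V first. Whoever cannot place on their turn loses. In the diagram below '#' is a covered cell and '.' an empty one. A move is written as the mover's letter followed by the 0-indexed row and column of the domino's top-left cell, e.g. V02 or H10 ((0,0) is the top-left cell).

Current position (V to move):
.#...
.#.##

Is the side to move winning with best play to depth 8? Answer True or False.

ply 1, V at .#.../.#.## | V00=-1→##.../##.##; V02=+1→.##../.####*
ply 2, H at .##../.#### | H03=-1→.####/.####*
ply 3, V at .####/.#### | V00=+1→#####/#####*
ply 4: #####/##### is terminal -1 (H); from .#.../.#.## depth 8

V winning at [.#.../.#.##]: True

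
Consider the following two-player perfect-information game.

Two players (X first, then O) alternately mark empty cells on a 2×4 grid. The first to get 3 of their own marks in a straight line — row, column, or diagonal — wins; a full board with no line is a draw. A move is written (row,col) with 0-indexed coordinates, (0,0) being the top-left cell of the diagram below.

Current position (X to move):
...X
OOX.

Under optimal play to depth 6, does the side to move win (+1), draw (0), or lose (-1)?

value(...X/OOX., X) = 0

p1 X@[...X/OOX.]: (0,0)[X..X/OOX.]+0* (0,1)[.X.X/OOX.]+0 (0,2)[..XX/OOX.]+0 (1,3)[...X/OOXX]+0
p2 O@[X..X/OOX.]: (0,1)[XO.X/OOX.]+0* (0,2)[X.OX/OOX.]+0 (1,3)[X..X/OOXO]+0
p3 X@[XO.X/OOX.]: (0,2)[XOXX/OOX.]+0* (1,3)[XO.X/OOXX]+0
p4 O@[XOXX/OOX.]: (1,3)[XOXX/OOXO]+0*
p5 X@[XOXX/OOXO] terminal +0; root [...X/OOX.] d6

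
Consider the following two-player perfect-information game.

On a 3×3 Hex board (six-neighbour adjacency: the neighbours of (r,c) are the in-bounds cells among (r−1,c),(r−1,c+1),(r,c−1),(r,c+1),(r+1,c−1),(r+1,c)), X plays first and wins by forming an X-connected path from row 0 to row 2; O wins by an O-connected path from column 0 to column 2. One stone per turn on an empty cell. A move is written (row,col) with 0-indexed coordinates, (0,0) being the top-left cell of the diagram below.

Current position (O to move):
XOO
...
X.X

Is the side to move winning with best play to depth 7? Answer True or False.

O winning at [XOO/.../X.X]: True

ply 1, O at XOO/.../X.X | (1,0)=+1→XOO/O../X.X*; (1,1)=-1→XOO/.O./X.X; (1,2)=-1→XOO/..O/X.X; (2,1)=-1→XOO/.../XOX
ply 2: XOO/O../X.X is terminal -1 (X); from XOO/.../X.X depth 7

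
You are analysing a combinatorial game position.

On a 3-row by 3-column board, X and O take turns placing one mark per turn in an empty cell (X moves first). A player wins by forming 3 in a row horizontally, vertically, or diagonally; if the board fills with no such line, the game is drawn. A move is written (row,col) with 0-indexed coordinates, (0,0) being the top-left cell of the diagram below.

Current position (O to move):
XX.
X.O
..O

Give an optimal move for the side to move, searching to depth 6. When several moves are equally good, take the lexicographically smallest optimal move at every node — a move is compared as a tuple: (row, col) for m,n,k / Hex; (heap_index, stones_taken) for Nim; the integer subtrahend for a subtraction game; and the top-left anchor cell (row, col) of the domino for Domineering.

O's best at [XX./X.O/..O]: (0,2)

[XX./X.O/..O] O move#1: (0,2):+1/XXO/X.O/..O*, (1,1):-1/XX./XOO/..O, (2,0):-1/XX./X.O/O.O, (2,1):-1/XX./X.O/.OO
[XXO/X.O/..O] end (terminal -1, X#2); searched XX./X.O/..O to 6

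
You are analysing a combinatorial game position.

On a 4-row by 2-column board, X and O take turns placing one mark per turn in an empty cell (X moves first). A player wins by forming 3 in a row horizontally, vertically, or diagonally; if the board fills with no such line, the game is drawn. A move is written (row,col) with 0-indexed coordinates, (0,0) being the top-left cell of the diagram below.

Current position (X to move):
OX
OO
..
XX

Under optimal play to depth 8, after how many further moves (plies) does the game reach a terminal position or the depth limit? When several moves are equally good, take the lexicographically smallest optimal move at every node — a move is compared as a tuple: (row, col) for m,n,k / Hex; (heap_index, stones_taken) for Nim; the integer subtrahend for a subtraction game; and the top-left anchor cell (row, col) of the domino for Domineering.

PV length from [OX/OO/../XX]: 2 plies

ply 1, X at OX/OO/../XX | (2,0)=+0→OX/OO/X./XX*; (2,1)=-1→OX/OO/.X/XX
ply 2, O at OX/OO/X./XX | (2,1)=+0→OX/OO/XO/XX*
ply 3: OX/OO/XO/XX is terminal +0 (X); from OX/OO/../XX depth 8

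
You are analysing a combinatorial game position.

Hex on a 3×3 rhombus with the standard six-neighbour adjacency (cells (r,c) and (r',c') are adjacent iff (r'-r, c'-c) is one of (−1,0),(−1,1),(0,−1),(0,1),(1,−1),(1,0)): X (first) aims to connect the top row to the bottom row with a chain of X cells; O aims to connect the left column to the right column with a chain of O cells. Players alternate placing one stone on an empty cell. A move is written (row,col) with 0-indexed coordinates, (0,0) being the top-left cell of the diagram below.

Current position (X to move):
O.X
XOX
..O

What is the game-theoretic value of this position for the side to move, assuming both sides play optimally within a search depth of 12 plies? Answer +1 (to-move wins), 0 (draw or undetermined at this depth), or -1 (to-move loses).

value(O.X/XOX/..O, X) = +1

ply 1, X at O.X/XOX/..O | (0,1)=+1→OXX/XOX/..O*; (2,0)=+1→O.X/XOX/X.O; (2,1)=+1→O.X/XOX/.XO
ply 2, O at OXX/XOX/..O | (2,0)=-1→OXX/XOX/O.O*; (2,1)=-1→OXX/XOX/.OO
ply 3, X at OXX/XOX/O.O | (2,1)=+1→OXX/XOX/OXO*
ply 4: OXX/XOX/OXO is terminal -1 (O); from O.X/XOX/..O depth 12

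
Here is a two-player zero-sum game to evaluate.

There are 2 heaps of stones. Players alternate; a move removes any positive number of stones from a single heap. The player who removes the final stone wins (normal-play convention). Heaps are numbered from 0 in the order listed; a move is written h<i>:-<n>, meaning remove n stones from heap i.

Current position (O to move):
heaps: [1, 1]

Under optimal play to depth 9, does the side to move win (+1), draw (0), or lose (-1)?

p1 O@[(1,1)]: h0:-1[(0,1)]-1* h1:-1[(1,0)]-1
p2 X@[(0,1)]: h1:-1[(0,0)]+1*
p3 O@[(0,0)] terminal -1; root [(1,1)] d9

value((1,1), O) = -1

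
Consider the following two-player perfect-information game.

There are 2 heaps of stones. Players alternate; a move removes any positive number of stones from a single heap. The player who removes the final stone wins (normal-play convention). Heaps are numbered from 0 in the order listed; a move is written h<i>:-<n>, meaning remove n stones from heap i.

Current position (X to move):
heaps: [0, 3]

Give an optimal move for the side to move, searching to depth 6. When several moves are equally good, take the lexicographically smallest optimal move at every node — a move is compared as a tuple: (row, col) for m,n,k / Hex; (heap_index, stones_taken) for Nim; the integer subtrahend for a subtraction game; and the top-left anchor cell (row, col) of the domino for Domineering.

X's best at [(0,3)]: h1:-3

[(0,3)] X move#1: h1:-1:-1/(0,2), h1:-2:-1/(0,1), h1:-3:+1/(0,0)*
[(0,0)] end (terminal -1, O#2); searched (0,3) to 6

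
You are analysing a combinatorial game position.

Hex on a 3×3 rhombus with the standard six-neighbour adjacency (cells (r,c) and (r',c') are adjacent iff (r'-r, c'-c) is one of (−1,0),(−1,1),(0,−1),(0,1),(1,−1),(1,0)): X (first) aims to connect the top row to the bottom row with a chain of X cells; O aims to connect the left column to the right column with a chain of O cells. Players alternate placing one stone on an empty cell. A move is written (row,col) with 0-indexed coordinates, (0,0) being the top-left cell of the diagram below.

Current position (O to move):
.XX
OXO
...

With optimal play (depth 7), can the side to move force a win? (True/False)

[.XX/OXO/...] O move#1: (0,0):-1/OXX/OXO/...*, (2,0):-1/.XX/OXO/O.., (2,1):-1/.XX/OXO/.O., (2,2):-1/.XX/OXO/..O
[OXX/OXO/...] X move#2: (2,0):+1/OXX/OXO/X..*, (2,1):+1/OXX/OXO/.X., (2,2):+1/OXX/OXO/..X
[OXX/OXO/X..] end (terminal -1, O#3); searched .XX/OXO/... to 7

O winning at [.XX/OXO/...]: False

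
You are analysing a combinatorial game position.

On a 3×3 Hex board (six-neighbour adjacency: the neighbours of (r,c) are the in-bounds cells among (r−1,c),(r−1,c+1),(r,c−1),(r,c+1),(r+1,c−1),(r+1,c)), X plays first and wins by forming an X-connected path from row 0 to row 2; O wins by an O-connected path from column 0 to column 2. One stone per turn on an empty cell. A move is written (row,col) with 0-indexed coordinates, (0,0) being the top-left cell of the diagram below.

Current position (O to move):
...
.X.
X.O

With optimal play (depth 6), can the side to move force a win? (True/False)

ply 1, O at .../.X./X.O | (0,0)=-1→O../.X./X.O*; (0,1)=-1→.O./.X./X.O; (0,2)=-1→..O/.X./X.O; (1,0)=-1→.../OX./X.O; (1,2)=-1→.../.XO/X.O; (2,1)=-1→.../.X./XOO
ply 2, X at O../.X./X.O | (0,1)=+1→OX./.X./X.O*; (0,2)=+1→O.X/.X./X.O; (1,0)=+1→O../XX./X.O; (1,2)=+1→O../.XX/X.O; (2,1)=+1→O../.X./XXO
ply 3: OX./.X./X.O is terminal -1 (O); from .../.X./X.O depth 6

O winning at [.../.X./X.O]: False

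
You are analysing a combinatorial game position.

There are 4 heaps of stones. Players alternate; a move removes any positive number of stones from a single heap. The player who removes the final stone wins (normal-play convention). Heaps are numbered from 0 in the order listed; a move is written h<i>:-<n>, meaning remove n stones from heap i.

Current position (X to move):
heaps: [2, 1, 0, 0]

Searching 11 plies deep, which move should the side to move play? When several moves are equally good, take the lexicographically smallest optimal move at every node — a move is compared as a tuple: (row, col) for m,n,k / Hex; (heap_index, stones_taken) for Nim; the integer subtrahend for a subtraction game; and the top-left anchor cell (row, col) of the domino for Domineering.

p1 X@[(2,1,0,0)]: h0:-1[(1,1,0,0)]+1* h0:-2[(0,1,0,0)]-1 h1:-1[(2,0,0,0)]-1
p2 O@[(1,1,0,0)]: h0:-1[(0,1,0,0)]-1* h1:-1[(1,0,0,0)]-1
p3 X@[(0,1,0,0)]: h1:-1[(0,0,0,0)]+1*
p4 O@[(0,0,0,0)] terminal -1; root [(2,1,0,0)] d11

X's best at [(2,1,0,0)]: h0:-1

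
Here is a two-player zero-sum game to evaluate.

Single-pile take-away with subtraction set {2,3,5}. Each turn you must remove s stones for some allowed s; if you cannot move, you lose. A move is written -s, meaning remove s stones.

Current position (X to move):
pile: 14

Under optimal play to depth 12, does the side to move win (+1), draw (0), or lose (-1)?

p1 X@[14]: -2[12]-1* -3[11]-1 -5[9]-1
p2 O@[12]: -2[10]-1 -3[9]-1 -5[7]+1*
p3 X@[7]: -2[5]-1* -3[4]-1 -5[2]-1
p4 O@[5]: -2[3]-1 -3[2]-1 -5[0]+1*
p5 X@[0] terminal -1; root [14] d12

value(14, X) = -1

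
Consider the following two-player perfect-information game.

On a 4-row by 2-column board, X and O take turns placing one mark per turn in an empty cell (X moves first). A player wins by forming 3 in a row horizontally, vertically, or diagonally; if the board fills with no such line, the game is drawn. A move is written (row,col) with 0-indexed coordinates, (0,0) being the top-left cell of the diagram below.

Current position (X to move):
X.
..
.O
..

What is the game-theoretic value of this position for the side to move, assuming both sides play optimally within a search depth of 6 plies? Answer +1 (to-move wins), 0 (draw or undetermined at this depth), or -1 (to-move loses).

value(X./../.O/.., X) = 0

p1 X@[X./../.O/..]: (0,1)[XX/../.O/..]+0* (1,0)[X./X./.O/..]+0 (1,1)[X./.X/.O/..]+0 (2,0)[X./../XO/..]+0 (3,0)[X./../.O/X.]-1 (3,1)[X./../.O/.X]+0
p2 O@[XX/../.O/..]: (1,0)[XX/O./.O/..]+0* (1,1)[XX/.O/.O/..]+0 (2,0)[XX/../OO/..]+0 (3,0)[XX/../.O/O.]+0 (3,1)[XX/../.O/.O]+0
p3 X@[XX/O./.O/..]: (1,1)[XX/OX/.O/..]+0* (2,0)[XX/O./XO/..]+0 (3,0)[XX/O./.O/X.]+0 (3,1)[XX/O./.O/.X]+0
p4 O@[XX/OX/.O/..]: (2,0)[XX/OX/OO/..]+0* (3,0)[XX/OX/.O/O.]+0 (3,1)[XX/OX/.O/.O]+0
p5 X@[XX/OX/OO/..]: (3,0)[XX/OX/OO/X.]+0* (3,1)[XX/OX/OO/.X]-1
p6 O@[XX/OX/OO/X.]: (3,1)[XX/OX/OO/XO]+0*
p7 X@[XX/OX/OO/XO] terminal +0; root [X./../.O/..] d6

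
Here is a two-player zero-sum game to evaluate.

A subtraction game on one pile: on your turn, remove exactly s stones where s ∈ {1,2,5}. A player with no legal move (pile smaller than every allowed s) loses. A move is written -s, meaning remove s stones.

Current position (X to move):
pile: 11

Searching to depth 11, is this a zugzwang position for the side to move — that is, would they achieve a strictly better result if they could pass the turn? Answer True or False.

[11] X move#1: -1:-1/10, -2:+1/9*, -5:+1/6
[9] O move#2: -1:-1/8*, -2:-1/7, -5:-1/4
[8] X move#3: -1:-1/7, -2:+1/6*, -5:+1/3
[6] O move#4: -1:-1/5*, -2:-1/4, -5:-1/1
[5] X move#5: -1:-1/4, -2:+1/3*, -5:+1/0
[3] O move#6: -1:-1/2*, -2:-1/1
[2] X move#7: -1:-1/1, -2:+1/0*
[0] end (terminal -1, O#8); searched 11 to 11
pass branch (O moves first from the same position):
  | [11] O move#1: -1:-1/10, -2:+1/9*, -5:+1/6
  | [9] X move#2: -1:-1/8*, -2:-1/7, -5:-1/4
  | [8] O move#3: -1:-1/7, -2:+1/6*, -5:+1/3
  | [6] X move#4: -1:-1/5*, -2:-1/4, -5:-1/1
  | [5] O move#5: -1:-1/4, -2:+1/3*, -5:+1/0
  | [3] X move#6: -1:-1/2*, -2:-1/1
  | [2] O move#7: -1:-1/1, -2:+1/0*
  | [0] end (terminal -1, X#8); searched 11 to 11
X moving scores +1; X passing scores -1

zugzwang(11, X) = False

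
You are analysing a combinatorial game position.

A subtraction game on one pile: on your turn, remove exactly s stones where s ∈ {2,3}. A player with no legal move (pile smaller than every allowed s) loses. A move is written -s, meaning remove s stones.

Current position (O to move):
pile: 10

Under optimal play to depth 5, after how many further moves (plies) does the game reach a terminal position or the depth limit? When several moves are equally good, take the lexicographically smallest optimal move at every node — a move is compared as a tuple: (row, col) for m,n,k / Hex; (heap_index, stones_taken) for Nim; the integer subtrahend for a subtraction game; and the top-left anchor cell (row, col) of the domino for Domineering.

[10] O move#1: -2:-1/8*, -3:-1/7
[8] X move#2: -2:+1/6*, -3:+1/5
[6] O move#3: -2:-1/4*, -3:-1/3
[4] X move#4: -2:-1/2, -3:+1/1*
[1] end (terminal -1, O#5); searched 10 to 5

PV length from [10]: 4 plies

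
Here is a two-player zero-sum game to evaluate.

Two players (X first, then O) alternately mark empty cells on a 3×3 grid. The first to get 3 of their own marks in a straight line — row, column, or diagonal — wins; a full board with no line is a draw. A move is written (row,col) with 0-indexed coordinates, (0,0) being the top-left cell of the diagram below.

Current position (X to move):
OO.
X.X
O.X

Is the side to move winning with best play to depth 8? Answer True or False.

X winning at [OO./X.X/O.X]: True

ply 1, X at OO./X.X/O.X | (0,2)=+1→OOX/X.X/O.X*; (1,1)=+1→OO./XXX/O.X; (2,1)=-1→OO./X.X/OXX
ply 2: OOX/X.X/O.X is terminal -1 (O); from OO./X.X/O.X depth 8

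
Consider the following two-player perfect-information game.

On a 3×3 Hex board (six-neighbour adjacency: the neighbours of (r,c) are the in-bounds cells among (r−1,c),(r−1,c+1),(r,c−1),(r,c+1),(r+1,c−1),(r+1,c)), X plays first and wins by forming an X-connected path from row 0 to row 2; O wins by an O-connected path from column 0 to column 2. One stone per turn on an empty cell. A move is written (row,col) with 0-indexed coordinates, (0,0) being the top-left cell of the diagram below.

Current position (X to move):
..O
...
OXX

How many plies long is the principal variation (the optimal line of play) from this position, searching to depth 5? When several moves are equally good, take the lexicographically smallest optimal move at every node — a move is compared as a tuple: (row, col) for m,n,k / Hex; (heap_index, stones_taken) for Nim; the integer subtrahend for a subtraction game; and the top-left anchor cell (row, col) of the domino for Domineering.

[..O/.../OXX] X move#1: (0,0):-1/X.O/.../OXX*, (0,1):-1/.XO/.../OXX, (1,0):-1/..O/X../OXX, (1,1):-1/..O/.X./OXX, (1,2):-1/..O/..X/OXX
[X.O/.../OXX] O move#2: (0,1):+1/XOO/.../OXX*, (1,0):+1/X.O/O../OXX, (1,1):+1/X.O/.O./OXX, (1,2):-1/X.O/..O/OXX
[XOO/.../OXX] X move#3: (1,0):-1/XOO/X../OXX*, (1,1):-1/XOO/.X./OXX, (1,2):-1/XOO/..X/OXX
[XOO/X../OXX] O move#4: (1,1):+1/XOO/XO./OXX*, (1,2):-1/XOO/X.O/OXX
[XOO/XO./OXX] end (terminal -1, X#5); searched ..O/.../OXX to 5

PV length from [..O/.../OXX]: 4 plies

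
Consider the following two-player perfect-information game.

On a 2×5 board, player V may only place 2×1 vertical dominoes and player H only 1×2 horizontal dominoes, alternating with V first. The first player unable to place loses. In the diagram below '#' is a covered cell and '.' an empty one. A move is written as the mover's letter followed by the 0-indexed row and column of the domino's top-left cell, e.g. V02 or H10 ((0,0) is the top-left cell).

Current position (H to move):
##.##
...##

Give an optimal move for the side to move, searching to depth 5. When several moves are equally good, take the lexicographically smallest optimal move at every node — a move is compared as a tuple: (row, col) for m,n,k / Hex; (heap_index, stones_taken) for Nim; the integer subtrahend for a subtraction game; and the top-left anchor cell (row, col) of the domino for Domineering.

ply 1, H at ##.##/...## | H10=-1→##.##/##.##; H11=+1→##.##/.####*
ply 2: ##.##/.#### is terminal -1 (V); from ##.##/...## depth 5

H's best at [##.##/...##]: H11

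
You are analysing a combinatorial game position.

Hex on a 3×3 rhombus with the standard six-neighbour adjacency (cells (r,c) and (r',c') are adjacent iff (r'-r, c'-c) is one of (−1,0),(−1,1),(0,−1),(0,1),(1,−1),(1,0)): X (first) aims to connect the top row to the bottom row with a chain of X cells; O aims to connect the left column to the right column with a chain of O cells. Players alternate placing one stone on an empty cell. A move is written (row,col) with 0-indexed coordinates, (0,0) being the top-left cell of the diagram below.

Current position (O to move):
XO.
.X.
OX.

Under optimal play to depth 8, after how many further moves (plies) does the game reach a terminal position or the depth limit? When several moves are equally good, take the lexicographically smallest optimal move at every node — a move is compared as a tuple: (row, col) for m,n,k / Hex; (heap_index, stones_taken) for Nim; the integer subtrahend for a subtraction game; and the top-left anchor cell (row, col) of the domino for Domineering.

ply 1, O at XO./.X./OX. | (0,2)=-1→XOO/.X./OX.*; (1,0)=-1→XO./OX./OX.; (1,2)=-1→XO./.XO/OX.; (2,2)=-1→XO./.X./OXO
ply 2, X at XOO/.X./OX. | (1,0)=+1→XOO/XX./OX.*; (1,2)=-1→XOO/.XX/OX.; (2,2)=-1→XOO/.X./OXX
ply 3: XOO/XX./OX. is terminal -1 (O); from XO./.X./OX. depth 8

PV length from [XO./.X./OX.]: 2 plies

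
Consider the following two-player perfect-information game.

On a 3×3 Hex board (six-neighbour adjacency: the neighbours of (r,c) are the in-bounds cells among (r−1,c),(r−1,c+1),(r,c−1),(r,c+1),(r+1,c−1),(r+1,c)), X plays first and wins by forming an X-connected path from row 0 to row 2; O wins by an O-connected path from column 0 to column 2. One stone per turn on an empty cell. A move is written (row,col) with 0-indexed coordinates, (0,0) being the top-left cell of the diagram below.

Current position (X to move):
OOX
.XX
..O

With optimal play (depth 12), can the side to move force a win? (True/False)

X winning at [OOX/.XX/..O]: True

ply 1, X at OOX/.XX/..O | (1,0)=+1→OOX/XXX/..O*; (2,0)=+1→OOX/.XX/X.O; (2,1)=+1→OOX/.XX/.XO
ply 2, O at OOX/XXX/..O | (2,0)=-1→OOX/XXX/O.O*; (2,1)=-1→OOX/XXX/.OO
ply 3, X at OOX/XXX/O.O | (2,1)=+1→OOX/XXX/OXO*
ply 4: OOX/XXX/OXO is terminal -1 (O); from OOX/.XX/..O depth 12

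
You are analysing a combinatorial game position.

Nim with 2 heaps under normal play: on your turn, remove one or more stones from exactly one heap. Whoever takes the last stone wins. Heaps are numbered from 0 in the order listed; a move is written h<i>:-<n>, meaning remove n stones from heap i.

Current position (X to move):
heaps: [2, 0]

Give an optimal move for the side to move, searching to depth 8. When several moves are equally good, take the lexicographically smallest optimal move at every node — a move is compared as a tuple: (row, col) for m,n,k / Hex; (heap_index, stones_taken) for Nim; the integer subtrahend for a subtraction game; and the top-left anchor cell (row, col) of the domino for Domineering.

[(2,0)] X move#1: h0:-1:-1/(1,0), h0:-2:+1/(0,0)*
[(0,0)] end (terminal -1, O#2); searched (2,0) to 8

X's best at [(2,0)]: h0:-2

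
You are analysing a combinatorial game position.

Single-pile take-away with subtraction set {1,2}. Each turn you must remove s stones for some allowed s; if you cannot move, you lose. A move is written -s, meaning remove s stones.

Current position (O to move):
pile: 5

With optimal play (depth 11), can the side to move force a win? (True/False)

ply 1, O at 5 | -1=-1→4; -2=+1→3*
ply 2, X at 3 | -1=-1→2*; -2=-1→1
ply 3, O at 2 | -1=-1→1; -2=+1→0*
ply 4: 0 is terminal -1 (X); from 5 depth 11

O winning at [5]: True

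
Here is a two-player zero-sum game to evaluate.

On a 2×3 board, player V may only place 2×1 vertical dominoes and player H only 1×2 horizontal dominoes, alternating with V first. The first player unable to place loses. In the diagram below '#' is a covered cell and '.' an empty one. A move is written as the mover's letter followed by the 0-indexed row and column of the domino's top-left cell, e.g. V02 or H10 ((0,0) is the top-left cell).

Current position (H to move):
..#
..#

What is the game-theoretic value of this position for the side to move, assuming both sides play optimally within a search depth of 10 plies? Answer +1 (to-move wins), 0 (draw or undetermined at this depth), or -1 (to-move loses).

[..#/..#] H move#1: H00:+1/###/..#*, H10:+1/..#/###
[###/..#] end (terminal -1, V#2); searched ..#/..# to 10

value(..#/..#, H) = +1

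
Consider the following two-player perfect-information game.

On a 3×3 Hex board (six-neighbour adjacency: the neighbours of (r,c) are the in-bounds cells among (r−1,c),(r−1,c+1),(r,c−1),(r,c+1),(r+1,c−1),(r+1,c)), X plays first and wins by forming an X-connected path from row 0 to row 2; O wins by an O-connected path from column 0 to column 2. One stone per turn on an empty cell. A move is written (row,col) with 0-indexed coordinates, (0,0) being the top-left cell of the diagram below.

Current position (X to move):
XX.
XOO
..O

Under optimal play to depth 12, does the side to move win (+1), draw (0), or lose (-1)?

value(XX./XOO/..O, X) = +1

[XX./XOO/..O] X move#1: (0,2):-1/XXX/XOO/..O, (2,0):+1/XX./XOO/X.O*, (2,1):-1/XX./XOO/.XO
[XX./XOO/X.O] end (terminal -1, O#2); searched XX./XOO/..O to 12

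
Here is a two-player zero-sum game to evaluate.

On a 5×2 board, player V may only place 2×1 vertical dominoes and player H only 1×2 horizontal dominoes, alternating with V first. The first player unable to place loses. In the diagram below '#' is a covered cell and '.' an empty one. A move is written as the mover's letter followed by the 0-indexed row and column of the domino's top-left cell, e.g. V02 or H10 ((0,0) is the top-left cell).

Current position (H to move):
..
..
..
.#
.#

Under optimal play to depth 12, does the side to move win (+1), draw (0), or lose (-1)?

value(../../../.#/.#, H) = +1

ply 1, H at ../../../.#/.# | H00=-1→##/../../.#/.#; H10=+1→../##/../.#/.#*; H20=-1→../../##/.#/.#
ply 2, V at ../##/../.#/.# | V20=-1→../##/#./##/.#*; V30=-1→../##/../##/##
ply 3, H at ../##/#./##/.# | H00=+1→##/##/#./##/.#*
ply 4: ##/##/#./##/.# is terminal -1 (V); from ../../../.#/.# depth 12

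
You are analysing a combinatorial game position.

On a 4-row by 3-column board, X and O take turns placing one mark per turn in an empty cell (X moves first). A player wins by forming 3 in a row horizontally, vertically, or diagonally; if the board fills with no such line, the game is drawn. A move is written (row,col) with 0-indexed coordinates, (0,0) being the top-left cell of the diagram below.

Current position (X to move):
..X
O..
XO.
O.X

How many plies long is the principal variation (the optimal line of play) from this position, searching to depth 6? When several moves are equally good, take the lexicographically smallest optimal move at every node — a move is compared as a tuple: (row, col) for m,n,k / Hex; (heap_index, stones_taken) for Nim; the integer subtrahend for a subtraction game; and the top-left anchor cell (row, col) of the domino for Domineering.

PV length from [..X/O../XO./O.X]: 1 ply

p1 X@[..X/O../XO./O.X]: (0,0)[X.X/O../XO./O.X]-1 (0,1)[.XX/O../XO./O.X]-1 (1,1)[..X/OX./XO./O.X]+1* (1,2)[..X/O.X/XO./O.X]+1 (2,2)[..X/O../XOX/O.X]-1 (3,1)[..X/O../XO./OXX]-1
p2 O@[..X/OX./XO./O.X] terminal -1; root [..X/O../XO./O.X] d6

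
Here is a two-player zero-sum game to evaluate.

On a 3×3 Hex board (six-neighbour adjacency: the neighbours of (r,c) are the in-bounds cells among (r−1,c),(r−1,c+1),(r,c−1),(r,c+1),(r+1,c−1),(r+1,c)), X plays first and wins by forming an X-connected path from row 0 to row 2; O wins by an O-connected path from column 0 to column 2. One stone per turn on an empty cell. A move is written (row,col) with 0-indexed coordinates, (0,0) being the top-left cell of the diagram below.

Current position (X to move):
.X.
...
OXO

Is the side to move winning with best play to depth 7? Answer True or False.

[.X./.../OXO] X move#1: (0,0):-1/XX./.../OXO, (0,2):+1/.XX/.../OXO*, (1,0):-1/.X./X../OXO, (1,1):+1/.X./.X./OXO, (1,2):+1/.X./..X/OXO
[.XX/.../OXO] O move#2: (0,0):-1/OXX/.../OXO*, (1,0):-1/.XX/O../OXO, (1,1):-1/.XX/.O./OXO, (1,2):-1/.XX/..O/OXO
[OXX/.../OXO] X move#3: (1,0):+1/OXX/X../OXO*, (1,1):+1/OXX/.X./OXO, (1,2):+1/OXX/..X/OXO
[OXX/X../OXO] O move#4: (1,1):-1/OXX/XO./OXO*, (1,2):-1/OXX/X.O/OXO
[OXX/XO./OXO] X move#5: (1,2):+1/OXX/XOX/OXO*
[OXX/XOX/OXO] end (terminal -1, O#6); searched .X./.../OXO to 7

X winning at [.X./.../OXO]: True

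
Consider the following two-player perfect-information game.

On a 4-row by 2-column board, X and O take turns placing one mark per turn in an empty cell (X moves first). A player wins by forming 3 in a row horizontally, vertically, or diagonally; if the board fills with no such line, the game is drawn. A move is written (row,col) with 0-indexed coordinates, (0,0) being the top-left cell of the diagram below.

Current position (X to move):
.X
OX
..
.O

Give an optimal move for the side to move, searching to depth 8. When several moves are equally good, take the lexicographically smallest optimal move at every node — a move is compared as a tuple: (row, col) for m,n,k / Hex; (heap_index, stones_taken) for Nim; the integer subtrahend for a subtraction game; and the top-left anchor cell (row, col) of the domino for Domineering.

X's best at [.X/OX/../.O]: (2,1)

[.X/OX/../.O] X move#1: (0,0):+0/XX/OX/../.O, (2,0):+0/.X/OX/X./.O, (2,1):+1/.X/OX/.X/.O*, (3,0):+0/.X/OX/../XO
[.X/OX/.X/.O] end (terminal -1, O#2); searched .X/OX/../.O to 8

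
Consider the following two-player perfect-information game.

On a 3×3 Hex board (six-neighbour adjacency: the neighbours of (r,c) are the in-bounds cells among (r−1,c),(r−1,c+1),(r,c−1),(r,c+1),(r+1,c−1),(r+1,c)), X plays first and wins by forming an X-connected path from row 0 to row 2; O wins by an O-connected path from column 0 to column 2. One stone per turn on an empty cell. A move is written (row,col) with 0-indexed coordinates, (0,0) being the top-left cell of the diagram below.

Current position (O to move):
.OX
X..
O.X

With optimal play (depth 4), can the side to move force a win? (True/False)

ply 1, O at .OX/X../O.X | (0,0)=-1→OOX/X../O.X; (1,1)=-1→.OX/XO./O.X; (1,2)=+1→.OX/X.O/O.X*; (2,1)=-1→.OX/X../OOX
ply 2, X at .OX/X.O/O.X | (0,0)=-1→XOX/X.O/O.X*; (1,1)=-1→.OX/XXO/O.X; (2,1)=-1→.OX/X.O/OXX
ply 3, O at XOX/X.O/O.X | (1,1)=+1→XOX/XOO/O.X*; (2,1)=+1→XOX/X.O/OOX
ply 4: XOX/XOO/O.X is terminal -1 (X); from .OX/X../O.X depth 4

O winning at [.OX/X../O.X]: True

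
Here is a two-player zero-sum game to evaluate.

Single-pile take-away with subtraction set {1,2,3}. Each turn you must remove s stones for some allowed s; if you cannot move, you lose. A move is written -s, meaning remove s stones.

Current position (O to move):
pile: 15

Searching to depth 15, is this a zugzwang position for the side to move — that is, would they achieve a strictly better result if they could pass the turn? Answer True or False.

p1 O@[15]: -1[14]-1 -2[13]-1 -3[12]+1*
p2 X@[12]: -1[11]-1* -2[10]-1 -3[9]-1
p3 O@[11]: -1[10]-1 -2[9]-1 -3[8]+1*
p4 X@[8]: -1[7]-1* -2[6]-1 -3[5]-1
p5 O@[7]: -1[6]-1 -2[5]-1 -3[4]+1*
p6 X@[4]: -1[3]-1* -2[2]-1 -3[1]-1
p7 O@[3]: -1[2]-1 -2[1]-1 -3[0]+1*
p8 X@[0] terminal -1; root [15] d15
suppose O passes — search the same position with X to move:
pass> p1 X@[15]: -1[14]-1 -2[13]-1 -3[12]+1*
pass> p2 O@[12]: -1[11]-1* -2[10]-1 -3[9]-1
pass> p3 X@[11]: -1[10]-1 -2[9]-1 -3[8]+1*
pass> p4 O@[8]: -1[7]-1* -2[6]-1 -3[5]-1
pass> p5 X@[7]: -1[6]-1 -2[5]-1 -3[4]+1*
pass> p6 O@[4]: -1[3]-1* -2[2]-1 -3[1]-1
pass> p7 X@[3]: -1[2]-1 -2[1]-1 -3[0]+1*
pass> p8 O@[0] terminal -1; root [15] d15
for O: play +1, pass -1

zugzwang(15, O) = False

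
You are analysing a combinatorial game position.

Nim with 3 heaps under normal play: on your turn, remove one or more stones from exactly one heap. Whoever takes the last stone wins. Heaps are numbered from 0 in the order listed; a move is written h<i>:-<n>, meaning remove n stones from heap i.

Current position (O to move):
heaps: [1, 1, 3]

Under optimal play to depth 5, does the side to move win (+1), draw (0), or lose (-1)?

p1 O@[(1,1,3)]: h0:-1[(0,1,3)]-1 h1:-1[(1,0,3)]-1 h2:-1[(1,1,2)]-1 h2:-2[(1,1,1)]-1 h2:-3[(1,1,0)]+1*
p2 X@[(1,1,0)]: h0:-1[(0,1,0)]-1* h1:-1[(1,0,0)]-1
p3 O@[(0,1,0)]: h1:-1[(0,0,0)]+1*
p4 X@[(0,0,0)] terminal -1; root [(1,1,3)] d5

value((1,1,3), O) = +1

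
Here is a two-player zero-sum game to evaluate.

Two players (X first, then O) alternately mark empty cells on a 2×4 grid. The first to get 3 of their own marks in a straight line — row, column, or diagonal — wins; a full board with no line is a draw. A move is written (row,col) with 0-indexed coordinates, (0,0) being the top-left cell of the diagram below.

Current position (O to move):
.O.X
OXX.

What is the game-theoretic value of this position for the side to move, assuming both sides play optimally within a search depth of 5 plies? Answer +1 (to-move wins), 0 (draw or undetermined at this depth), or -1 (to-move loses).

value(.O.X/OXX., O) = 0

p1 O@[.O.X/OXX.]: (0,0)[OO.X/OXX.]-1 (0,2)[.OOX/OXX.]-1 (1,3)[.O.X/OXXO]+0*
p2 X@[.O.X/OXXO]: (0,0)[XO.X/OXXO]+0* (0,2)[.OXX/OXXO]+0
p3 O@[XO.X/OXXO]: (0,2)[XOOX/OXXO]+0*
p4 X@[XOOX/OXXO] terminal +0; root [.O.X/OXX.] d5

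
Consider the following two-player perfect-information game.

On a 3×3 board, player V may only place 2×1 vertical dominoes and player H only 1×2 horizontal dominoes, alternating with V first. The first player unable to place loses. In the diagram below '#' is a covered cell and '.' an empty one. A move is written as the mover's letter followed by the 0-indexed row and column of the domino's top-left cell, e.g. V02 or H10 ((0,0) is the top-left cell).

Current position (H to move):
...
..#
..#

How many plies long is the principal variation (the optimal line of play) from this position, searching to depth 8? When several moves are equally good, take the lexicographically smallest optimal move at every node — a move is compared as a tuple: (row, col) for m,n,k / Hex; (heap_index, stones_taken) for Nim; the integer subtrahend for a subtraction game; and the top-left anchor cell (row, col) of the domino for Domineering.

[.../..#/..#] H move#1: H00:-1/##./..#/..#, H01:-1/.##/..#/..#, H10:+1/.../###/..#*, H20:-1/.../..#/###
[.../###/..#] end (terminal -1, V#2); searched .../..#/..# to 8

PV length from [.../..#/..#]: 1 ply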